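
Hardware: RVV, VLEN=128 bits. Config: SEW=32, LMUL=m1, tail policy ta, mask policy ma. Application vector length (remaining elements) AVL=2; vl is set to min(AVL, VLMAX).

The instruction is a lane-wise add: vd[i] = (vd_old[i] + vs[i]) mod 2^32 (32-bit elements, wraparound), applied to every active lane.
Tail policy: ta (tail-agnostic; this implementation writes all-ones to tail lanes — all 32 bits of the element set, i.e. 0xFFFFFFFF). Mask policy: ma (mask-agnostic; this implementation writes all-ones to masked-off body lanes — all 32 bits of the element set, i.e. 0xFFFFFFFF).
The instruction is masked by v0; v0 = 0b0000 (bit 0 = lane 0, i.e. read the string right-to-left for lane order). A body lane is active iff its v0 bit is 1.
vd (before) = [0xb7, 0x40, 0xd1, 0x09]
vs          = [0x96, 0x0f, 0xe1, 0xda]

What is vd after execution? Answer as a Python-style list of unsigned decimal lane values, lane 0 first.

lanes per group: 128·1/32 = 4
AVL=2 ≤ VLMAX=4, so vl = 2
  i=0: mask-off/ones → 4294967295
  i=1: mask-off/ones → 4294967295
  i=2: tail/ones → 4294967295
  i=3: tail/ones → 4294967295

vd = [4294967295, 4294967295, 4294967295, 4294967295]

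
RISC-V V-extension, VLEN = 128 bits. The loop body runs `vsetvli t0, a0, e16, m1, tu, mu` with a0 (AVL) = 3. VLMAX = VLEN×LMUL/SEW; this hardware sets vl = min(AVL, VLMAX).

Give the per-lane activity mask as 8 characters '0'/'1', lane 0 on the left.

predicate = 11100000

VLMAX = (128 × 1) / 16 = 8 lanes
AVL=3 ≤ VLMAX=8, so vl = 3
bits (lane 0 leftmost): 11100000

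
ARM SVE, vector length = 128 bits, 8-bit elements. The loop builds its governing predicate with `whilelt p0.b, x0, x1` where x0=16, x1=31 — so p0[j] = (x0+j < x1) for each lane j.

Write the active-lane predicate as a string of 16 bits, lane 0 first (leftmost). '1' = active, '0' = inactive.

lane count: 128 div 8 = 16
p0[j] = (16+j < 31); true for j=0..14 → 15 lanes set
bits (lane 0 leftmost): 1111111111111110

predicate = 1111111111111110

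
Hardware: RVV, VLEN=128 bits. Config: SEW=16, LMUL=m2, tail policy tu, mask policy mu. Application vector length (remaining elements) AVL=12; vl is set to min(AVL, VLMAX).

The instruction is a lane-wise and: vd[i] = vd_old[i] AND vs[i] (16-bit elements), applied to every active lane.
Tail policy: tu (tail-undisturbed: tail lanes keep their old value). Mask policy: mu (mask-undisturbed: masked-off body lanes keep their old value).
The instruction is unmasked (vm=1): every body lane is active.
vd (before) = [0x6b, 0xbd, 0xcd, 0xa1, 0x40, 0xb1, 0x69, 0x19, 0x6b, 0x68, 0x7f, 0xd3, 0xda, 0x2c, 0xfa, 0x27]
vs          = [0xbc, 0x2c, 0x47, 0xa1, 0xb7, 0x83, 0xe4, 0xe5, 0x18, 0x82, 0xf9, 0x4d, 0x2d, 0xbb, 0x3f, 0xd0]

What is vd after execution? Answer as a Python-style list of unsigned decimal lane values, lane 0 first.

vd = [40, 44, 69, 161, 0, 129, 96, 1, 8, 0, 121, 65, 218, 44, 250, 39]

lanes per group: 128·2/16 = 16
vl ← min(12, 16) = 12
vd[0] and(0x6b,0xbc) -> 0x28
vd[1] and(0xbd,0x2c) -> 0x2c
vd[2] and(0xcd,0x47) -> 0x45
vd[3] and(0xa1,0xa1) -> 0xa1
vd[4] and(0x40,0xb7) -> 0x00
vd[5] and(0xb1,0x83) -> 0x81
vd[6] and(0x69,0xe4) -> 0x60
vd[7] and(0x19,0xe5) -> 0x01
vd[8] and(0x6b,0x18) -> 0x08
vd[9] and(0x68,0x82) -> 0x00
vd[10] and(0x7f,0xf9) -> 0x79
vd[11] and(0xd3,0x4d) -> 0x41
vd[12] tail/keep -> 0xda
vd[13] tail/keep -> 0x2c
vd[14] tail/keep -> 0xfa
vd[15] tail/keep -> 0x27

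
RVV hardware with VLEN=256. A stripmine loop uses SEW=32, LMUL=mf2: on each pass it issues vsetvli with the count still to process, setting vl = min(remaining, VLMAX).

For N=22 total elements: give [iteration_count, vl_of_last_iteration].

[iterations, last_vl] = [6, 2]

lanes per group: 256·1/2/32 = 4
22 elements at 4/iter → 6 passes, remainder 2 on the last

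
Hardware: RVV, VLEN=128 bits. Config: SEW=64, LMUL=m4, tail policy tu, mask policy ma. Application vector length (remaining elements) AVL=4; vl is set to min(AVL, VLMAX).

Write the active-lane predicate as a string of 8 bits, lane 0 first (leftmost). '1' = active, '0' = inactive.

lanes per group: 128·4/64 = 8
AVL=4 ≤ VLMAX=8, so vl = 4
bits (lane 0 leftmost): 11110000

predicate = 11110000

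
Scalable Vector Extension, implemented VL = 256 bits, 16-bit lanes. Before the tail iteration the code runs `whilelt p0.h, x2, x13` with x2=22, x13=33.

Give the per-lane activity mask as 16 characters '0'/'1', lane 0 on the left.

predicate = 1111111111100000

256-bit reg / 16-bit elem → 16 lanes
whilelt: lane j active iff 22+j < 33 → j < 11 → 11 active
bits (lane 0 leftmost): 1111111111100000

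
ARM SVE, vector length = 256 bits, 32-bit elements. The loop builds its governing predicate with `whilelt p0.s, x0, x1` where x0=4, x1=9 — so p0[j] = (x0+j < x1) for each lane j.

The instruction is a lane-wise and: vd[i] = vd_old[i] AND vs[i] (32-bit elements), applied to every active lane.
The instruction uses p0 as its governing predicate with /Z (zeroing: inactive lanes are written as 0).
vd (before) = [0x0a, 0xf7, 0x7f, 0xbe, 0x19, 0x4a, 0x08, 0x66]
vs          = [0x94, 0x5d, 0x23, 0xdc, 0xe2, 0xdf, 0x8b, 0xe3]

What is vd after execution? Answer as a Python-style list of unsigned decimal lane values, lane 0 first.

256-bit reg / 32-bit elem → 8 lanes
whilelt: lane j active iff 4+j < 9 → j < 5 → 5 active
lane  0: and(0x0a,0x94) ⇒ 0x00
lane  1: and(0xf7,0x5d) ⇒ 0x55
lane  2: and(0x7f,0x23) ⇒ 0x23
lane  3: and(0xbe,0xdc) ⇒ 0x9c
lane  4: and(0x19,0xe2) ⇒ 0x00
lane  5: tail/zero ⇒ 0x00
lane  6: tail/zero ⇒ 0x00
lane  7: tail/zero ⇒ 0x00

vd = [0, 85, 35, 156, 0, 0, 0, 0]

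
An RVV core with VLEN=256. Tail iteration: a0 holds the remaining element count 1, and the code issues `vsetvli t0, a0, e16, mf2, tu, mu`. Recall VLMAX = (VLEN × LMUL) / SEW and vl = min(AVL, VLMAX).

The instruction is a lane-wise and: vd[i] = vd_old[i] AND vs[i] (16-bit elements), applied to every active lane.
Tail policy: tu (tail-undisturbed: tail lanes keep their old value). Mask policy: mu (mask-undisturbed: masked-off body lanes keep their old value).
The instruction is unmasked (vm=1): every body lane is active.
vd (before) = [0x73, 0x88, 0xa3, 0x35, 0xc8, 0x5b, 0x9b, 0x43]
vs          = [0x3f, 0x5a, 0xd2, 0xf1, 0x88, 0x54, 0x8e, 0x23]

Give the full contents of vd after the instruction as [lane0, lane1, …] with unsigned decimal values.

VLMAX = VLEN×LMUL/SEW = 256×1/2/16 = 8
vl = min(AVL, VLMAX) = min(1, 8) = 1
vd[0] and(0x73,0x3f) -> 0x33
vd[1] tail/keep -> 0x88
vd[2] tail/keep -> 0xa3
vd[3] tail/keep -> 0x35
vd[4] tail/keep -> 0xc8
vd[5] tail/keep -> 0x5b
vd[6] tail/keep -> 0x9b
vd[7] tail/keep -> 0x43

vd = [51, 136, 163, 53, 200, 91, 155, 67]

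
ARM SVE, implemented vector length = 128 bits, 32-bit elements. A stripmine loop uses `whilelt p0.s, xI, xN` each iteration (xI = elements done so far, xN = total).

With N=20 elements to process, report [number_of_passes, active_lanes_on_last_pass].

[iterations, last_vl] = [5, 4]

register lanes = 128/32 = 4
20 elements at 4/iter → 5 passes, remainder 4 on the last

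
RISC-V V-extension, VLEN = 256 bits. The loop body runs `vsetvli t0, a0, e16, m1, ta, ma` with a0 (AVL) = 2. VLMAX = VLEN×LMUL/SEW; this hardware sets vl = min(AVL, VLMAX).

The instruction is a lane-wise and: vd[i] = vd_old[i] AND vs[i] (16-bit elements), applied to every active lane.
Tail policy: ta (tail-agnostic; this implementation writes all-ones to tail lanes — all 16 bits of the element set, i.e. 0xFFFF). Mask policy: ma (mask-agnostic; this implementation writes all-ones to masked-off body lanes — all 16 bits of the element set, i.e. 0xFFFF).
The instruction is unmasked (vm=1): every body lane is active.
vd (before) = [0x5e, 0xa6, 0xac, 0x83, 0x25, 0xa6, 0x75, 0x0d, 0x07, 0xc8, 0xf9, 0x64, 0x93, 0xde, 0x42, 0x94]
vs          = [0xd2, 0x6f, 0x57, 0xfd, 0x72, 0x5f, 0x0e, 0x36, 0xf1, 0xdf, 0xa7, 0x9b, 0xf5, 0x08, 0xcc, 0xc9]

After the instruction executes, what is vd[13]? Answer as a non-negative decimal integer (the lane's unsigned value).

VLMAX = (256 × 1) / 16 = 16 lanes
AVL=2 ≤ VLMAX=16, so vl = 2
  i=0: and(0x5e,0xd2) → 82
  i=1: and(0xa6,0x6f) → 38
  i=2: tail/ones → 65535
  i=3: tail/ones → 65535
  i=4: tail/ones → 65535
  i=5: tail/ones → 65535
  i=6: tail/ones → 65535
  i=7: tail/ones → 65535
  i=8: tail/ones → 65535
  i=9: tail/ones → 65535
  i=10: tail/ones → 65535
  i=11: tail/ones → 65535
  i=12: tail/ones → 65535
  i=13: tail/ones → 65535
  i=14: tail/ones → 65535
  i=15: tail/ones → 65535

vd[13] = 65535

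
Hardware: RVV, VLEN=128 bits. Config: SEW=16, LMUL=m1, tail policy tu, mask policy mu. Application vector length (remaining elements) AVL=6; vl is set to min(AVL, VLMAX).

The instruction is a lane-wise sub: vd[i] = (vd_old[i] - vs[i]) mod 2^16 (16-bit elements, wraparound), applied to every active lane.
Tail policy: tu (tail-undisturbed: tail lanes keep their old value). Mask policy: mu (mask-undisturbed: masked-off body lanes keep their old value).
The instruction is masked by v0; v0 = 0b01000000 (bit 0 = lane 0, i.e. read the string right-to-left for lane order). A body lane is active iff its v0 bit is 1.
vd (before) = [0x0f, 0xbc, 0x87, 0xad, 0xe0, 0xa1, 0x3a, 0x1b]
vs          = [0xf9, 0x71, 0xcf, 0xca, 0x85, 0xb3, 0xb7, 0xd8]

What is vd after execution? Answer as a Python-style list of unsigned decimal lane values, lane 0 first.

vd = [15, 188, 135, 173, 224, 161, 58, 27]

lanes per group: 128·1/16 = 8
vl ← min(6, 8) = 6
vd[0] mask-off/keep -> 0x0f
vd[1] mask-off/keep -> 0xbc
vd[2] mask-off/keep -> 0x87
vd[3] mask-off/keep -> 0xad
vd[4] mask-off/keep -> 0xe0
vd[5] mask-off/keep -> 0xa1
vd[6] tail/keep -> 0x3a
vd[7] tail/keep -> 0x1b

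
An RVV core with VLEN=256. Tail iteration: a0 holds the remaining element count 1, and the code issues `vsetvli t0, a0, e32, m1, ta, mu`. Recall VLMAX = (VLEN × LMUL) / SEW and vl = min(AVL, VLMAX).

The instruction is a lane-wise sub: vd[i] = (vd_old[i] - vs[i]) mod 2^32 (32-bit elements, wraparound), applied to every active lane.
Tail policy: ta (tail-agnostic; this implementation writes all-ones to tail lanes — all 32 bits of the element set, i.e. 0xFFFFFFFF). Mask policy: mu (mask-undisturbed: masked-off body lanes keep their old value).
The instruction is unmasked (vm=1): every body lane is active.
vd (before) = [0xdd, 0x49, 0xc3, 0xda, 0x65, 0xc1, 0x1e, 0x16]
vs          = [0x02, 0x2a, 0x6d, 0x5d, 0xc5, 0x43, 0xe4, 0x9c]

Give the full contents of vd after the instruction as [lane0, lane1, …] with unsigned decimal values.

vd = [219, 4294967295, 4294967295, 4294967295, 4294967295, 4294967295, 4294967295, 4294967295]

lanes per group: 256·1/32 = 8
vl = min(AVL, VLMAX) = min(1, 8) = 1
[0] sub(0xdd,0x02) = 0xdb
[1] tail/ones = 0xffffffff
[2] tail/ones = 0xffffffff
[3] tail/ones = 0xffffffff
[4] tail/ones = 0xffffffff
[5] tail/ones = 0xffffffff
[6] tail/ones = 0xffffffff
[7] tail/ones = 0xffffffff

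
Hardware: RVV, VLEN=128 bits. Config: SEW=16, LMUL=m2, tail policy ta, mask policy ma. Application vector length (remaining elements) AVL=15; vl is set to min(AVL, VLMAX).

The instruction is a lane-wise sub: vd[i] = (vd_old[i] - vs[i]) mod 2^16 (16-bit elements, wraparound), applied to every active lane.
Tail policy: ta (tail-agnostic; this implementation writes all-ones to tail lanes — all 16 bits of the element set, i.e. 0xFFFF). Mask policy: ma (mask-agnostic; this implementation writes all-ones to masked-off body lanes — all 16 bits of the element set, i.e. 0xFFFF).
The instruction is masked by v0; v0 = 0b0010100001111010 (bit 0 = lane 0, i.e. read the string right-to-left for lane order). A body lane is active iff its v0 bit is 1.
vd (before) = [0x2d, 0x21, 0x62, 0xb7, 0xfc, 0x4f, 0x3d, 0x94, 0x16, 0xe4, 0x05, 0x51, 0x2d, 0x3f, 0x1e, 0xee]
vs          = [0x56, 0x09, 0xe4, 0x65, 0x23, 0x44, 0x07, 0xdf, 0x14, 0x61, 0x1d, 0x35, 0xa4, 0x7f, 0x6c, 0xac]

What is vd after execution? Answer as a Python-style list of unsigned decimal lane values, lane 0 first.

vd = [65535, 24, 65535, 82, 217, 11, 54, 65535, 65535, 65535, 65535, 28, 65535, 65472, 65535, 65535]

VLMAX = VLEN×LMUL/SEW = 128×2/16 = 16
AVL=15 ≤ VLMAX=16, so vl = 15
  i=0: mask-off/ones → 65535
  i=1: sub(0x21,0x09) → 24
  i=2: mask-off/ones → 65535
  i=3: sub(0xb7,0x65) → 82
  i=4: sub(0xfc,0x23) → 217
  i=5: sub(0x4f,0x44) → 11
  i=6: sub(0x3d,0x07) → 54
  i=7: mask-off/ones → 65535
  i=8: mask-off/ones → 65535
  i=9: mask-off/ones → 65535
  i=10: mask-off/ones → 65535
  i=11: sub(0x51,0x35) → 28
  i=12: mask-off/ones → 65535
  i=13: sub(0x3f,0x7f) → 65472
  i=14: mask-off/ones → 65535
  i=15: tail/ones → 65535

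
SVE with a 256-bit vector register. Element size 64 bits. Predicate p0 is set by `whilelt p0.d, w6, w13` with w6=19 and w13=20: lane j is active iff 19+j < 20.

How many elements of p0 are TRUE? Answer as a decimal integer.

register lanes = 256/64 = 4
active while 19+j < 20, i.e. j ∈ [0,1) capped at 4 ⇒ 1

vl = 1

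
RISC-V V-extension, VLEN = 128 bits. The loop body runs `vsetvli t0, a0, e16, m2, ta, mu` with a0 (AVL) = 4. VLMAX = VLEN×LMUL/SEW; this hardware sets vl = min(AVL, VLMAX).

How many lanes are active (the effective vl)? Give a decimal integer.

VLMAX = VLEN×LMUL/SEW = 128×2/16 = 16
vl ← min(4, 16) = 4

vl = 4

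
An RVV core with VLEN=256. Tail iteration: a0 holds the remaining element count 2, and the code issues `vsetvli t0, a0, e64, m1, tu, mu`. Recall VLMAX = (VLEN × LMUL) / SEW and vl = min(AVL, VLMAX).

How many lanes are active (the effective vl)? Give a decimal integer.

vl = 2

VLMAX = (256 × 1) / 64 = 4 lanes
AVL=2 ≤ VLMAX=4, so vl = 2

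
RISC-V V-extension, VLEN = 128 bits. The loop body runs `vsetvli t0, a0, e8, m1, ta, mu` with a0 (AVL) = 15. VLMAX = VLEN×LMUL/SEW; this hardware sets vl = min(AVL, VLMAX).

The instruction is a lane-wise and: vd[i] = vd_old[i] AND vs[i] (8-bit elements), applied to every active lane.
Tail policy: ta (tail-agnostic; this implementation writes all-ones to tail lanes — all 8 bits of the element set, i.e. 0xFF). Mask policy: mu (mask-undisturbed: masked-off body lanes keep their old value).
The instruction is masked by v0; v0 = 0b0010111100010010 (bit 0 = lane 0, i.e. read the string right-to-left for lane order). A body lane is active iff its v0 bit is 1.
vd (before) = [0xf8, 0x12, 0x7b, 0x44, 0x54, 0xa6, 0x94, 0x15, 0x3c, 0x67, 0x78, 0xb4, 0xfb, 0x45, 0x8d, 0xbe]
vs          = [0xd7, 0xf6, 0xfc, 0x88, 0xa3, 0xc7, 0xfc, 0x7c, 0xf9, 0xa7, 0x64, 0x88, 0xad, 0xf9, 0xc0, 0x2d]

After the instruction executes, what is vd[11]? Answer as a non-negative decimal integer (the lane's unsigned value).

vd[11] = 128

lanes per group: 128·1/8 = 16
vl = min(AVL, VLMAX) = min(15, 16) = 15
[0] mask-off/keep = 0xf8
[1] and(0x12,0xf6) = 0x12
[2] mask-off/keep = 0x7b
[3] mask-off/keep = 0x44
[4] and(0x54,0xa3) = 0x00
[5] mask-off/keep = 0xa6
[6] mask-off/keep = 0x94
[7] mask-off/keep = 0x15
[8] and(0x3c,0xf9) = 0x38
[9] and(0x67,0xa7) = 0x27
[10] and(0x78,0x64) = 0x60
[11] and(0xb4,0x88) = 0x80
[12] mask-off/keep = 0xfb
[13] and(0x45,0xf9) = 0x41
[14] mask-off/keep = 0x8d
[15] tail/ones = 0xff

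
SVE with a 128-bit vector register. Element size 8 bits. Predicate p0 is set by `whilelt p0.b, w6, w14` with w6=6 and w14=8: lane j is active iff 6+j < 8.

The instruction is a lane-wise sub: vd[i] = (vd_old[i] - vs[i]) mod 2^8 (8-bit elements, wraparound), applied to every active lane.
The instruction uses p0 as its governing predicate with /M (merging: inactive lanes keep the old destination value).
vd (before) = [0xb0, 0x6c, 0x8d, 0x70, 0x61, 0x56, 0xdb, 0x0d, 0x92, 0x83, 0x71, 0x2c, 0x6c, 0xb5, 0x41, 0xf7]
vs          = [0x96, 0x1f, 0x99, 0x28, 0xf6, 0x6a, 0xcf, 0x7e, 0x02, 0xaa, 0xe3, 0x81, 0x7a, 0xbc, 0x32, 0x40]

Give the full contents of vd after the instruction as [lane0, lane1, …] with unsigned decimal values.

vd = [26, 77, 141, 112, 97, 86, 219, 13, 146, 131, 113, 44, 108, 181, 65, 247]

register lanes = 128/8 = 16
active while 6+j < 8, i.e. j ∈ [0,2) capped at 16 ⇒ 2
[0] sub(0xb0,0x96) = 0x1a
[1] sub(0x6c,0x1f) = 0x4d
[2] tail/keep = 0x8d
[3] tail/keep = 0x70
[4] tail/keep = 0x61
[5] tail/keep = 0x56
[6] tail/keep = 0xdb
[7] tail/keep = 0x0d
[8] tail/keep = 0x92
[9] tail/keep = 0x83
[10] tail/keep = 0x71
[11] tail/keep = 0x2c
[12] tail/keep = 0x6c
[13] tail/keep = 0xb5
[14] tail/keep = 0x41
[15] tail/keep = 0xf7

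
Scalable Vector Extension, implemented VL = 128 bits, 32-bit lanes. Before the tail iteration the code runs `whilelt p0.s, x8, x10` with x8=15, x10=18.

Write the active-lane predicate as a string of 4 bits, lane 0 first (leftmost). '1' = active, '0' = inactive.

128-bit reg / 32-bit elem → 4 lanes
whilelt: lane j active iff 15+j < 18 → j < 3 → 3 active
bits (lane 0 leftmost): 1110

predicate = 1110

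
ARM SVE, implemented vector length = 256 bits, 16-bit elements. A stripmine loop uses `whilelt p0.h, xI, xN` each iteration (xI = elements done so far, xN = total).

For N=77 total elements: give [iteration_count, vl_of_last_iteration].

register lanes = 256/16 = 16
iterations = ceil(77/16) = 5; final-pass vl = 13

[iterations, last_vl] = [5, 13]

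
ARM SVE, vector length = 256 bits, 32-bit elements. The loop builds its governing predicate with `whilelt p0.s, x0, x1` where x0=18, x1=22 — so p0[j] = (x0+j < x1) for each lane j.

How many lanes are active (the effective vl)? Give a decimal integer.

256-bit reg / 32-bit elem → 8 lanes
whilelt: lane j active iff 18+j < 22 → j < 4 → 4 active

vl = 4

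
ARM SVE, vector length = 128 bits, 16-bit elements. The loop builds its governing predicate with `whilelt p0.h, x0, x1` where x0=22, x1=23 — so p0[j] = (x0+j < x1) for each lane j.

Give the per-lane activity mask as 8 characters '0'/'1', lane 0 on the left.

lane count: 128 div 16 = 8
p0[j] = (22+j < 23); true for j=0..0 → 1 lanes set
bits (lane 0 leftmost): 10000000

predicate = 10000000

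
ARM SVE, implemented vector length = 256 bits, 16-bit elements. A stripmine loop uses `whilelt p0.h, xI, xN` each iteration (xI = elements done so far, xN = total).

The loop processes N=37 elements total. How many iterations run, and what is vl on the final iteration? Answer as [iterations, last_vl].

register lanes = 256/16 = 16
iterations = ceil(37/16) = 3; final-pass vl = 5

[iterations, last_vl] = [3, 5]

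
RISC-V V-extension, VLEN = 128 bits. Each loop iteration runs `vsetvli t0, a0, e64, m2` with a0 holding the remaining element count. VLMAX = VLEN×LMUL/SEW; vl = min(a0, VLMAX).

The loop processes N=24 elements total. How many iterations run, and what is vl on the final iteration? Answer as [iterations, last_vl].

lanes per group: 128·2/64 = 4
24 elements at 4/iter → 6 passes, remainder 4 on the last

[iterations, last_vl] = [6, 4]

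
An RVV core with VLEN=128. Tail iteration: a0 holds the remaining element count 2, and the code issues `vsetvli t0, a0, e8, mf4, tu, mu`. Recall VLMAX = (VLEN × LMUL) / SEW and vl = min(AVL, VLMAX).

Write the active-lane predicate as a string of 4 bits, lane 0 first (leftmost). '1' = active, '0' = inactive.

predicate = 1100

VLMAX = VLEN×LMUL/SEW = 128×1/4/8 = 4
vl ← min(2, 4) = 2
bits (lane 0 leftmost): 1100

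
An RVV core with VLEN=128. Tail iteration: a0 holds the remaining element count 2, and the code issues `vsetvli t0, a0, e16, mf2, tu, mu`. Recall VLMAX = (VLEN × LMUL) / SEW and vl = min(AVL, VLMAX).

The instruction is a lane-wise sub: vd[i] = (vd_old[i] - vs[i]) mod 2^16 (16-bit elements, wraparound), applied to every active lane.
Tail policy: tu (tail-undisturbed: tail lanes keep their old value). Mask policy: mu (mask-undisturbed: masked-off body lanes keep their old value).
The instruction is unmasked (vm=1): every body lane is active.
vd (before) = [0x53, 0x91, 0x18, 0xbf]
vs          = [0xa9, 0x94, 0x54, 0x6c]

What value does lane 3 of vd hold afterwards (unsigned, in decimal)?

VLMAX = (128 × 1/2) / 16 = 4 lanes
vl = min(AVL, VLMAX) = min(2, 4) = 2
[0] sub(0x53,0xa9) = 0xffaa
[1] sub(0x91,0x94) = 0xfffd
[2] tail/keep = 0x18
[3] tail/keep = 0xbf

vd[3] = 191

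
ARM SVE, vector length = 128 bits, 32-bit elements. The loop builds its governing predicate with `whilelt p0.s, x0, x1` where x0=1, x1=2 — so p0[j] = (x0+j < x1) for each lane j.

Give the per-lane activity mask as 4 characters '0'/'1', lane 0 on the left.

predicate = 1000

register lanes = 128/32 = 4
p0[j] = (1+j < 2); true for j=0..0 → 1 lanes set
bits (lane 0 leftmost): 1000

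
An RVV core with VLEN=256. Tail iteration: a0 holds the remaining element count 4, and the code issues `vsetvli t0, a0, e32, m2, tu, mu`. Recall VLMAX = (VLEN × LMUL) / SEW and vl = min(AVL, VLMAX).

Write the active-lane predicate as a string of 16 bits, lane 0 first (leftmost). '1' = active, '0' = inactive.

predicate = 1111000000000000

VLMAX = (256 × 2) / 32 = 16 lanes
vl = min(AVL, VLMAX) = min(4, 16) = 4
bits (lane 0 leftmost): 1111000000000000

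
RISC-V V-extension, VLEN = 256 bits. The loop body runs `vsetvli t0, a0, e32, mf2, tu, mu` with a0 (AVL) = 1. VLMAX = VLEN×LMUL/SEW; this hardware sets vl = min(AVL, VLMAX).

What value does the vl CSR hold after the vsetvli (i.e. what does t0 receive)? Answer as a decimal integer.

lanes per group: 256·1/2/32 = 4
vl ← min(1, 4) = 1

vl = 1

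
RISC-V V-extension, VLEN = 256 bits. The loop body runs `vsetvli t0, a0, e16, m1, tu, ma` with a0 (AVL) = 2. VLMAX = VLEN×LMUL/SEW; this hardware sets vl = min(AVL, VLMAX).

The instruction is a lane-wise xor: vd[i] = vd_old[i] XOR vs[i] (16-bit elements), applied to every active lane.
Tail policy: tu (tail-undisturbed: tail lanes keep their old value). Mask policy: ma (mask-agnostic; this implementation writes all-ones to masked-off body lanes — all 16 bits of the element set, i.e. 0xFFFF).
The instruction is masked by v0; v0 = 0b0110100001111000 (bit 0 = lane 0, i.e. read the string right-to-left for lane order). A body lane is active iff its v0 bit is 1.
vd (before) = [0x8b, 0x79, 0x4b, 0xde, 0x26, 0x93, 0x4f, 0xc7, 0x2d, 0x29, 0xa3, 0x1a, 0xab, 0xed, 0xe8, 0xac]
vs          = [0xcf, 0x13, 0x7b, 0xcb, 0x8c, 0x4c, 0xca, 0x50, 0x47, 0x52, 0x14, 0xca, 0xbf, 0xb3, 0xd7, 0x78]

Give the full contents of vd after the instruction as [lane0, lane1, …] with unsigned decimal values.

VLMAX = (256 × 1) / 16 = 16 lanes
AVL=2 ≤ VLMAX=16, so vl = 2
lane  0: mask-off/ones ⇒ 0xffff
lane  1: mask-off/ones ⇒ 0xffff
lane  2: tail/keep ⇒ 0x4b
lane  3: tail/keep ⇒ 0xde
lane  4: tail/keep ⇒ 0x26
lane  5: tail/keep ⇒ 0x93
lane  6: tail/keep ⇒ 0x4f
lane  7: tail/keep ⇒ 0xc7
lane  8: tail/keep ⇒ 0x2d
lane  9: tail/keep ⇒ 0x29
lane 10: tail/keep ⇒ 0xa3
lane 11: tail/keep ⇒ 0x1a
lane 12: tail/keep ⇒ 0xab
lane 13: tail/keep ⇒ 0xed
lane 14: tail/keep ⇒ 0xe8
lane 15: tail/keep ⇒ 0xac

vd = [65535, 65535, 75, 222, 38, 147, 79, 199, 45, 41, 163, 26, 171, 237, 232, 172]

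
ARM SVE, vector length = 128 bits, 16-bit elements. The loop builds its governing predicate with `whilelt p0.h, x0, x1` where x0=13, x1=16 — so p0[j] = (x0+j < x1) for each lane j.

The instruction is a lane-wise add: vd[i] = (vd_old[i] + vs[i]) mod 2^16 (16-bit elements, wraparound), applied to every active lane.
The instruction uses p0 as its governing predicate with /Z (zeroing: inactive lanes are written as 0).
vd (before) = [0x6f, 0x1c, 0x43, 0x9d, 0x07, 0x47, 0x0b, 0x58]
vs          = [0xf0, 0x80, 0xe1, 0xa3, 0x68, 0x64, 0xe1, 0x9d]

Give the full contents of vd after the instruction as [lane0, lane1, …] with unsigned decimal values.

vd = [351, 156, 292, 0, 0, 0, 0, 0]

lane count: 128 div 16 = 8
p0[j] = (13+j < 16); true for j=0..2 → 3 lanes set
vd[0] add(0x6f,0xf0) -> 0x15f
vd[1] add(0x1c,0x80) -> 0x9c
vd[2] add(0x43,0xe1) -> 0x124
vd[3] tail/zero -> 0x00
vd[4] tail/zero -> 0x00
vd[5] tail/zero -> 0x00
vd[6] tail/zero -> 0x00
vd[7] tail/zero -> 0x00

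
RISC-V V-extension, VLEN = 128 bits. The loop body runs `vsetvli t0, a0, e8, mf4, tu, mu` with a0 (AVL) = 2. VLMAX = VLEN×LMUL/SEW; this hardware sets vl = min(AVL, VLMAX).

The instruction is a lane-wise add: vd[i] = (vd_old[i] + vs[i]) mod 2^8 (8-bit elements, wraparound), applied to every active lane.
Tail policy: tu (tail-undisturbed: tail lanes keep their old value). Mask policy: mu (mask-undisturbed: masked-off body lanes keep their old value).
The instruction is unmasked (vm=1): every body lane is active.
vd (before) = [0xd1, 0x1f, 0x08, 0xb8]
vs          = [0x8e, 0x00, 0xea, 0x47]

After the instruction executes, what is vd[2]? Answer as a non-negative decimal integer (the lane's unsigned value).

VLMAX = VLEN×LMUL/SEW = 128×1/4/8 = 4
AVL=2 ≤ VLMAX=4, so vl = 2
lane  0: add(0xd1,0x8e) ⇒ 0x5f
lane  1: add(0x1f,0x00) ⇒ 0x1f
lane  2: tail/keep ⇒ 0x08
lane  3: tail/keep ⇒ 0xb8

vd[2] = 8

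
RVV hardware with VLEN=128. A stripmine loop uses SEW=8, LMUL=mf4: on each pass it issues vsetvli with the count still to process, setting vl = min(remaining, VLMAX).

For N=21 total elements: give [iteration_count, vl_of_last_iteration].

VLMAX = VLEN×LMUL/SEW = 128×1/4/8 = 4
N=21: ⌈21/4⌉ = 6 iters; last vl = 21 − 5×4 = 1

[iterations, last_vl] = [6, 1]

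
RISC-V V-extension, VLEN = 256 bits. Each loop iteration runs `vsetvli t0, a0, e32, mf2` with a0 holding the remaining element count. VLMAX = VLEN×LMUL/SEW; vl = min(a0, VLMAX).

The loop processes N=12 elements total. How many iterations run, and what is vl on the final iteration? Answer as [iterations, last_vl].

lanes per group: 256·1/2/32 = 4
N=12: ⌈12/4⌉ = 3 iters; last vl = 12 − 2×4 = 4

[iterations, last_vl] = [3, 4]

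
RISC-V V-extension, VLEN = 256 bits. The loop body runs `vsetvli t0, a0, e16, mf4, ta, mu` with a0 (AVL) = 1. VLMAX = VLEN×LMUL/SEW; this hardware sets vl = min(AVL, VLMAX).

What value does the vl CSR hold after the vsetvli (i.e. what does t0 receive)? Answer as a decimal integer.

vl = 1

VLMAX = (256 × 1/4) / 16 = 4 lanes
vl = min(AVL, VLMAX) = min(1, 4) = 1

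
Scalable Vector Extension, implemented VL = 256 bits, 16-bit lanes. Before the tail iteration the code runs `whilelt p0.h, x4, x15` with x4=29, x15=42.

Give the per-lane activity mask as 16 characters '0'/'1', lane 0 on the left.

predicate = 1111111111111000

lane count: 256 div 16 = 16
active while 29+j < 42, i.e. j ∈ [0,13) capped at 16 ⇒ 13
bits (lane 0 leftmost): 1111111111111000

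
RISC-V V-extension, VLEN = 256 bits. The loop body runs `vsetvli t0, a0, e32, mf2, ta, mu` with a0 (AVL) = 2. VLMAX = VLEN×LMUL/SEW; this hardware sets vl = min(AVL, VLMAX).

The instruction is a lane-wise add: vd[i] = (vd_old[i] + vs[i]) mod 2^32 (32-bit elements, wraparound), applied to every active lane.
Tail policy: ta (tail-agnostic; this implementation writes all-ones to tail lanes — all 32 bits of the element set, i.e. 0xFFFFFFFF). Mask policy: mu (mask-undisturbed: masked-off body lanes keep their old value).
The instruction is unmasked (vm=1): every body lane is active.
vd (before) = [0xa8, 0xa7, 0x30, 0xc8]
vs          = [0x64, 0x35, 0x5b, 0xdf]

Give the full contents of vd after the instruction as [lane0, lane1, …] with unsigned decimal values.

VLMAX = (256 × 1/2) / 32 = 4 lanes
vl ← min(2, 4) = 2
[0] add(0xa8,0x64) = 0x10c
[1] add(0xa7,0x35) = 0xdc
[2] tail/ones = 0xffffffff
[3] tail/ones = 0xffffffff

vd = [268, 220, 4294967295, 4294967295]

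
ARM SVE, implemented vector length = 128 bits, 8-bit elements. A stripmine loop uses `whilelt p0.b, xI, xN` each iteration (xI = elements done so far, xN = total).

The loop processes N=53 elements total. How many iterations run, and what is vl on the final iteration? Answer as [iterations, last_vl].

[iterations, last_vl] = [4, 5]

128-bit reg / 8-bit elem → 16 lanes
53 elements at 16/iter → 4 passes, remainder 5 on the last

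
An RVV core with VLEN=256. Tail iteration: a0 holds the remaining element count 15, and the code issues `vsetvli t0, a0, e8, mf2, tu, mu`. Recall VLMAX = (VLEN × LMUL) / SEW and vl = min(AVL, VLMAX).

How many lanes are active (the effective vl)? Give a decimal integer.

VLMAX = VLEN×LMUL/SEW = 256×1/2/8 = 16
AVL=15 ≤ VLMAX=16, so vl = 15

vl = 15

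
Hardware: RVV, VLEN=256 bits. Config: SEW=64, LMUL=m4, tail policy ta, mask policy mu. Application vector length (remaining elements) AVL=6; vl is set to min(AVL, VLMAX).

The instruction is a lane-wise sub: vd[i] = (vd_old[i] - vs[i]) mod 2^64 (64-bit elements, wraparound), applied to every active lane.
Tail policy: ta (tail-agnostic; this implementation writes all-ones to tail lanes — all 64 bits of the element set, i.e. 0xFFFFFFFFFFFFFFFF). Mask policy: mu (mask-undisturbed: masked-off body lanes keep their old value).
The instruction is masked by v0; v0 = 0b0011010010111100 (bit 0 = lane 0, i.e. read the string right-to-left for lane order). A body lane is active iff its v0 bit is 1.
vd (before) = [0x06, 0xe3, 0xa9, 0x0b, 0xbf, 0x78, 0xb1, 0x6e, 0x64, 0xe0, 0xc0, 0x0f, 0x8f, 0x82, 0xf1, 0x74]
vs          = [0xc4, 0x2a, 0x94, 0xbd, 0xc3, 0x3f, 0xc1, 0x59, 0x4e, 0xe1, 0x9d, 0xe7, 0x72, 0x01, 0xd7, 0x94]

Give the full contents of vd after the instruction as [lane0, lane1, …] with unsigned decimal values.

VLMAX = (256 × 4) / 64 = 16 lanes
AVL=6 ≤ VLMAX=16, so vl = 6
[0] mask-off/keep = 0x06
[1] mask-off/keep = 0xe3
[2] sub(0xa9,0x94) = 0x15
[3] sub(0x0b,0xbd) = 0xffffffffffffff4e
[4] sub(0xbf,0xc3) = 0xfffffffffffffffc
[5] sub(0x78,0x3f) = 0x39
[6] tail/ones = 0xffffffffffffffff
[7] tail/ones = 0xffffffffffffffff
[8] tail/ones = 0xffffffffffffffff
[9] tail/ones = 0xffffffffffffffff
[10] tail/ones = 0xffffffffffffffff
[11] tail/ones = 0xffffffffffffffff
[12] tail/ones = 0xffffffffffffffff
[13] tail/ones = 0xffffffffffffffff
[14] tail/ones = 0xffffffffffffffff
[15] tail/ones = 0xffffffffffffffff

vd = [6, 227, 21, 18446744073709551438, 18446744073709551612, 57, 18446744073709551615, 18446744073709551615, 18446744073709551615, 18446744073709551615, 18446744073709551615, 18446744073709551615, 18446744073709551615, 18446744073709551615, 18446744073709551615, 18446744073709551615]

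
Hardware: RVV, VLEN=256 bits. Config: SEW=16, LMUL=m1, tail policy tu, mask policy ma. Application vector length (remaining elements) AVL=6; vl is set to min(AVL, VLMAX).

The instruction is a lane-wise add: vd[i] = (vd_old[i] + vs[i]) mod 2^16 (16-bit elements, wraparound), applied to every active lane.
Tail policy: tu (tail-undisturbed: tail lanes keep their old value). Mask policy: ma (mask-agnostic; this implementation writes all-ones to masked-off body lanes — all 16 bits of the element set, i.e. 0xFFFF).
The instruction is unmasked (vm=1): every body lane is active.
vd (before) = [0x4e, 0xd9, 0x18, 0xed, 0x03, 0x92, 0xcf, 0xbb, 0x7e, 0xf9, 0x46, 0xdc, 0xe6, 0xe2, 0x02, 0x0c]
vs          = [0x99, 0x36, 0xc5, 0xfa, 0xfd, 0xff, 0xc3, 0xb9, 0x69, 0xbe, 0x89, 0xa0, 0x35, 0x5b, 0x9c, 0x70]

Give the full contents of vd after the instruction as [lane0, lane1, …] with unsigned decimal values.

VLMAX = (256 × 1) / 16 = 16 lanes
vl = min(AVL, VLMAX) = min(6, 16) = 6
vd[0] add(0x4e,0x99) -> 0xe7
vd[1] add(0xd9,0x36) -> 0x10f
vd[2] add(0x18,0xc5) -> 0xdd
vd[3] add(0xed,0xfa) -> 0x1e7
vd[4] add(0x03,0xfd) -> 0x100
vd[5] add(0x92,0xff) -> 0x191
vd[6] tail/keep -> 0xcf
vd[7] tail/keep -> 0xbb
vd[8] tail/keep -> 0x7e
vd[9] tail/keep -> 0xf9
vd[10] tail/keep -> 0x46
vd[11] tail/keep -> 0xdc
vd[12] tail/keep -> 0xe6
vd[13] tail/keep -> 0xe2
vd[14] tail/keep -> 0x02
vd[15] tail/keep -> 0x0c

vd = [231, 271, 221, 487, 256, 401, 207, 187, 126, 249, 70, 220, 230, 226, 2, 12]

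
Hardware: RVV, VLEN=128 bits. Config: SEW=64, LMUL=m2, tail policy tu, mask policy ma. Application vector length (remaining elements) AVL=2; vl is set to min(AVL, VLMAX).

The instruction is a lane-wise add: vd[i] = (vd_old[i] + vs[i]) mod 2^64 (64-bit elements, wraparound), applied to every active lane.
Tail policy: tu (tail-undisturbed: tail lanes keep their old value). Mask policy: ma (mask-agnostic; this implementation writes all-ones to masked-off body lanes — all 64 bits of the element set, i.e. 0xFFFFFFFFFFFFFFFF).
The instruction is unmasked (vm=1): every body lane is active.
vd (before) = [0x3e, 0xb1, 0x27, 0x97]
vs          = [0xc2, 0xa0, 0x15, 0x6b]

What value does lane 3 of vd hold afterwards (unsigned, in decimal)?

vd[3] = 151

VLMAX = VLEN×LMUL/SEW = 128×2/64 = 4
vl = min(AVL, VLMAX) = min(2, 4) = 2
[0] add(0x3e,0xc2) = 0x100
[1] add(0xb1,0xa0) = 0x151
[2] tail/keep = 0x27
[3] tail/keep = 0x97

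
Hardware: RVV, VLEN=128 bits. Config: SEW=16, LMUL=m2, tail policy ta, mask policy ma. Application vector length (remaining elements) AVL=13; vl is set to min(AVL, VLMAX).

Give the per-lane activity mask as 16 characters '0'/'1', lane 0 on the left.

lanes per group: 128·2/16 = 16
vl = min(AVL, VLMAX) = min(13, 16) = 13
bits (lane 0 leftmost): 1111111111111000

predicate = 1111111111111000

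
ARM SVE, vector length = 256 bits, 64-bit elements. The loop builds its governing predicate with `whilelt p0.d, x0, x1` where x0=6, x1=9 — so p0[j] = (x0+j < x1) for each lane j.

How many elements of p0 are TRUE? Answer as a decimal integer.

vl = 3

lane count: 256 div 64 = 4
p0[j] = (6+j < 9); true for j=0..2 → 3 lanes set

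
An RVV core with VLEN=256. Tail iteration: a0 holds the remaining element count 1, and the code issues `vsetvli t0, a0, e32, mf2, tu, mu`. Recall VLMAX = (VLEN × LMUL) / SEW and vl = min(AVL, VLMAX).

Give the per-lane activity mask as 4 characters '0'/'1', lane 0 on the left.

VLMAX = VLEN×LMUL/SEW = 256×1/2/32 = 4
AVL=1 ≤ VLMAX=4, so vl = 1
bits (lane 0 leftmost): 1000

predicate = 1000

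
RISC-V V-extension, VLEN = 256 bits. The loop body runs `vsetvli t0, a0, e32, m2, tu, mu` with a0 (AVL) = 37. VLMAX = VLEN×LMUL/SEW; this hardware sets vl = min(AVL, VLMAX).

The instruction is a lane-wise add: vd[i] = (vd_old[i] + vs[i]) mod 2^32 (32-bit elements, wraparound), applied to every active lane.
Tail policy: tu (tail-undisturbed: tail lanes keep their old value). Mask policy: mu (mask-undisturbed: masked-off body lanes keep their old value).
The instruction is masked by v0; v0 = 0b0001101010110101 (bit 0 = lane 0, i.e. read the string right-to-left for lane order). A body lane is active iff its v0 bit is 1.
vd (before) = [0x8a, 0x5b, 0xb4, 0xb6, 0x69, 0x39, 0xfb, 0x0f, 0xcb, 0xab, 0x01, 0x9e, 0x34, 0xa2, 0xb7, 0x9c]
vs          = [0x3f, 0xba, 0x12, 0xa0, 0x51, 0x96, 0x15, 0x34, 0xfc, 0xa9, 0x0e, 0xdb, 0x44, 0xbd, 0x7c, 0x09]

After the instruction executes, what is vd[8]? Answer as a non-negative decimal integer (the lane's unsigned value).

vd[8] = 203

VLMAX = VLEN×LMUL/SEW = 256×2/32 = 16
vl ← min(37, 16) = 16
[0] add(0x8a,0x3f) = 0xc9
[1] mask-off/keep = 0x5b
[2] add(0xb4,0x12) = 0xc6
[3] mask-off/keep = 0xb6
[4] add(0x69,0x51) = 0xba
[5] add(0x39,0x96) = 0xcf
[6] mask-off/keep = 0xfb
[7] add(0x0f,0x34) = 0x43
[8] mask-off/keep = 0xcb
[9] add(0xab,0xa9) = 0x154
[10] mask-off/keep = 0x01
[11] add(0x9e,0xdb) = 0x179
[12] add(0x34,0x44) = 0x78
[13] mask-off/keep = 0xa2
[14] mask-off/keep = 0xb7
[15] mask-off/keep = 0x9c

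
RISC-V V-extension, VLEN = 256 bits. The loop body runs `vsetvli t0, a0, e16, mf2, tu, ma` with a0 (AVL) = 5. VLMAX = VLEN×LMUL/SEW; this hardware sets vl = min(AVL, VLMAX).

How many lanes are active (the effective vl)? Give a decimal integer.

vl = 5

lanes per group: 256·1/2/16 = 8
vl ← min(5, 8) = 5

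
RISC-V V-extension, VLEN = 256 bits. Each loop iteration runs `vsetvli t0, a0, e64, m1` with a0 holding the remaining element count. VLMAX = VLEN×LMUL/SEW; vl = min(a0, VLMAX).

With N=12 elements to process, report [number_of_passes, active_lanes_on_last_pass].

[iterations, last_vl] = [3, 4]

VLMAX = (256 × 1) / 64 = 4 lanes
12 elements at 4/iter → 3 passes, remainder 4 on the last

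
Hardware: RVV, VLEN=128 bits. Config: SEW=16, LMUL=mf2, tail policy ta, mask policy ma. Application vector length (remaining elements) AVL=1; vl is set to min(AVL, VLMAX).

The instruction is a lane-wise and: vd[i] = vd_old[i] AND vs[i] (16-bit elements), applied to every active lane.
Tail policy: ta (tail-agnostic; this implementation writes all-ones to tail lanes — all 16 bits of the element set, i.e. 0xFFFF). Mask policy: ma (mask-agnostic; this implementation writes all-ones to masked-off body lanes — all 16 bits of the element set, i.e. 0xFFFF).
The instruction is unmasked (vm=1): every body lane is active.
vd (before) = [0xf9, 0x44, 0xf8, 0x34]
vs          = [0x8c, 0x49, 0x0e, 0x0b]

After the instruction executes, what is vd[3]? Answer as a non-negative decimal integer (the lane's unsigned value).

VLMAX = (128 × 1/2) / 16 = 4 lanes
AVL=1 ≤ VLMAX=4, so vl = 1
lane  0: and(0xf9,0x8c) ⇒ 0x88
lane  1: tail/ones ⇒ 0xffff
lane  2: tail/ones ⇒ 0xffff
lane  3: tail/ones ⇒ 0xffff

vd[3] = 65535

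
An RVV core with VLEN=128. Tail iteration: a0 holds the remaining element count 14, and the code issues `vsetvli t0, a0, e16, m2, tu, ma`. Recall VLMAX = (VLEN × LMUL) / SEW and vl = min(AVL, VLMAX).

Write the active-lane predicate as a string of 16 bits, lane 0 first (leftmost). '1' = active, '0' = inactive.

predicate = 1111111111111100

VLMAX = (128 × 2) / 16 = 16 lanes
vl ← min(14, 16) = 14
bits (lane 0 leftmost): 1111111111111100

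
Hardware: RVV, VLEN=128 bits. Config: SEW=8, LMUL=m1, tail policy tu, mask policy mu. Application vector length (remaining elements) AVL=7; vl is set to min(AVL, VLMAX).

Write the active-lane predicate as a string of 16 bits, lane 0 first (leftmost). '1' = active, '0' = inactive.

predicate = 1111111000000000

VLMAX = VLEN×LMUL/SEW = 128×1/8 = 16
AVL=7 ≤ VLMAX=16, so vl = 7
bits (lane 0 leftmost): 1111111000000000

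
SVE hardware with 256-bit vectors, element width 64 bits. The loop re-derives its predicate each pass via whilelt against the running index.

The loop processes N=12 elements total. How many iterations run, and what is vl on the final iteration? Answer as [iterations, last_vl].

[iterations, last_vl] = [3, 4]

256-bit reg / 64-bit elem → 4 lanes
iterations = ceil(12/4) = 3; final-pass vl = 4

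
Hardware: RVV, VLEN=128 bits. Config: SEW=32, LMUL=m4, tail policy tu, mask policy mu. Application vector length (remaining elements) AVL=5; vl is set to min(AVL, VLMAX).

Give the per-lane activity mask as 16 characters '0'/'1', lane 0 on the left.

VLMAX = (128 × 4) / 32 = 16 lanes
vl ← min(5, 16) = 5
bits (lane 0 leftmost): 1111100000000000

predicate = 1111100000000000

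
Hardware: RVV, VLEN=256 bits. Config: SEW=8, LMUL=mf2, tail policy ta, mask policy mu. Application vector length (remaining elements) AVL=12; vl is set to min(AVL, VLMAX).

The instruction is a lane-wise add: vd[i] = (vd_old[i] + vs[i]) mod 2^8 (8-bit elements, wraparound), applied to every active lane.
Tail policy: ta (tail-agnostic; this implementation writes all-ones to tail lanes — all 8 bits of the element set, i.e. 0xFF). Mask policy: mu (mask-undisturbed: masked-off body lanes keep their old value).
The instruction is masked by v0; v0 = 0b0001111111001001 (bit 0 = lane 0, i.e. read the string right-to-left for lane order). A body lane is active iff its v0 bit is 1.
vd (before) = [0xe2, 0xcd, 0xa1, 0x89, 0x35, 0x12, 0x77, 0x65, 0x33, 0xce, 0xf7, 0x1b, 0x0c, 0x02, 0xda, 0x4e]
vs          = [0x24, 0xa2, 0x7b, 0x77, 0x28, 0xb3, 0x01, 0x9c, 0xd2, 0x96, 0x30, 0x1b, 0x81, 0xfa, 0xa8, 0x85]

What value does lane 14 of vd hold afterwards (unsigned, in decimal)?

lanes per group: 256·1/2/8 = 16
AVL=12 ≤ VLMAX=16, so vl = 12
lane  0: add(0xe2,0x24) ⇒ 0x06
lane  1: mask-off/keep ⇒ 0xcd
lane  2: mask-off/keep ⇒ 0xa1
lane  3: add(0x89,0x77) ⇒ 0x00
lane  4: mask-off/keep ⇒ 0x35
lane  5: mask-off/keep ⇒ 0x12
lane  6: add(0x77,0x01) ⇒ 0x78
lane  7: add(0x65,0x9c) ⇒ 0x01
lane  8: add(0x33,0xd2) ⇒ 0x05
lane  9: add(0xce,0x96) ⇒ 0x64
lane 10: add(0xf7,0x30) ⇒ 0x27
lane 11: add(0x1b,0x1b) ⇒ 0x36
lane 12: tail/ones ⇒ 0xff
lane 13: tail/ones ⇒ 0xff
lane 14: tail/ones ⇒ 0xff
lane 15: tail/ones ⇒ 0xff

vd[14] = 255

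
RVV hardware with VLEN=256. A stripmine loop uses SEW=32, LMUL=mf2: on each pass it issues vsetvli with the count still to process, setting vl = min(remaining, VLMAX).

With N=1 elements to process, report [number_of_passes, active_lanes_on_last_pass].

[iterations, last_vl] = [1, 1]

lanes per group: 256·1/2/32 = 4
iterations = ceil(1/4) = 1; final-pass vl = 1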